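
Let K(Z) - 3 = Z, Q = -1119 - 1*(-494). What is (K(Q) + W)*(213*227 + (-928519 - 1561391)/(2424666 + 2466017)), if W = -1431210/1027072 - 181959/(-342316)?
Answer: -497916983488714237707597/16533479571234304 ≈ -3.0116e+7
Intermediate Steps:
Q = -625 (Q = -1119 + 494 = -625)
K(Z) = 3 + Z
W = -37880136039/43947897344 (W = -1431210*1/1027072 - 181959*(-1/342316) = -715605/513536 + 181959/342316 = -37880136039/43947897344 ≈ -0.86193)
(K(Q) + W)*(213*227 + (-928519 - 1561391)/(2424666 + 2466017)) = ((3 - 625) - 37880136039/43947897344)*(213*227 + (-928519 - 1561391)/(2424666 + 2466017)) = (-622 - 37880136039/43947897344)*(48351 - 2489910/4890683) = -27373472284007*(48351 - 2489910*1/4890683)/43947897344 = -27373472284007*(48351 - 2489910/4890683)/43947897344 = -27373472284007/43947897344*236466923823/4890683 = -497916983488714237707597/16533479571234304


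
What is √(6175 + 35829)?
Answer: 2*√10501 ≈ 204.95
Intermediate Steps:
√(6175 + 35829) = √42004 = 2*√10501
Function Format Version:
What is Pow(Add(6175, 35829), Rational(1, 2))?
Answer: Mul(2, Pow(10501, Rational(1, 2))) ≈ 204.95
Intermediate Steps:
Pow(Add(6175, 35829), Rational(1, 2)) = Pow(42004, Rational(1, 2)) = Mul(2, Pow(10501, Rational(1, 2)))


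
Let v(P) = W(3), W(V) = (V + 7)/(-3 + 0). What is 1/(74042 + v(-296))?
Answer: 3/222116 ≈ 1.3506e-5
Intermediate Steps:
W(V) = -7/3 - V/3 (W(V) = (7 + V)/(-3) = (7 + V)*(-⅓) = -7/3 - V/3)
v(P) = -10/3 (v(P) = -7/3 - ⅓*3 = -7/3 - 1 = -10/3)
1/(74042 + v(-296)) = 1/(74042 - 10/3) = 1/(222116/3) = 3/222116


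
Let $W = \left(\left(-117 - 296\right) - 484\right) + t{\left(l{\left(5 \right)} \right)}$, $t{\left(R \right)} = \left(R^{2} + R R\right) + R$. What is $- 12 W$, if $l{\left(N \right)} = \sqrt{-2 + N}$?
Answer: $10692 - 12 \sqrt{3} \approx 10671.0$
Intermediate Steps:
$t{\left(R \right)} = R + 2 R^{2}$ ($t{\left(R \right)} = \left(R^{2} + R^{2}\right) + R = 2 R^{2} + R = R + 2 R^{2}$)
$W = -897 + \sqrt{3} \left(1 + 2 \sqrt{3}\right)$ ($W = \left(\left(-117 - 296\right) - 484\right) + \sqrt{-2 + 5} \left(1 + 2 \sqrt{-2 + 5}\right) = \left(-413 - 484\right) + \sqrt{3} \left(1 + 2 \sqrt{3}\right) = -897 + \sqrt{3} \left(1 + 2 \sqrt{3}\right) \approx -889.27$)
$- 12 W = - 12 \left(-891 + \sqrt{3}\right) = 10692 - 12 \sqrt{3}$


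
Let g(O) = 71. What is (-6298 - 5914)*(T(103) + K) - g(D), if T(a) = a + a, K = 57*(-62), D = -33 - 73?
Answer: 40641465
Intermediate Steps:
D = -106
K = -3534
T(a) = 2*a
(-6298 - 5914)*(T(103) + K) - g(D) = (-6298 - 5914)*(2*103 - 3534) - 1*71 = -12212*(206 - 3534) - 71 = -12212*(-3328) - 71 = 40641536 - 71 = 40641465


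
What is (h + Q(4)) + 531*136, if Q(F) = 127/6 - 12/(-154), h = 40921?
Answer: 52279109/462 ≈ 1.1316e+5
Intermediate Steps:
Q(F) = 9815/462 (Q(F) = 127*(⅙) - 12*(-1/154) = 127/6 + 6/77 = 9815/462)
(h + Q(4)) + 531*136 = (40921 + 9815/462) + 531*136 = 18915317/462 + 72216 = 52279109/462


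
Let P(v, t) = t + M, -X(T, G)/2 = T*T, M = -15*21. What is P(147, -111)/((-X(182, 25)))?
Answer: -213/33124 ≈ -0.0064304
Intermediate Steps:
M = -315
X(T, G) = -2*T² (X(T, G) = -2*T*T = -2*T²)
P(v, t) = -315 + t (P(v, t) = t - 315 = -315 + t)
P(147, -111)/((-X(182, 25))) = (-315 - 111)/((-(-2)*182²)) = -426/((-(-2)*33124)) = -426/((-1*(-66248))) = -426/66248 = -426*1/66248 = -213/33124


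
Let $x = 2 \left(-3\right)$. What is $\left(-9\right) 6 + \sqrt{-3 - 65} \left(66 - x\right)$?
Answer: $-54 + 144 i \sqrt{17} \approx -54.0 + 593.73 i$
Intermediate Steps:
$x = -6$
$\left(-9\right) 6 + \sqrt{-3 - 65} \left(66 - x\right) = \left(-9\right) 6 + \sqrt{-3 - 65} \left(66 - -6\right) = -54 + \sqrt{-68} \left(66 + 6\right) = -54 + 2 i \sqrt{17} \cdot 72 = -54 + 144 i \sqrt{17}$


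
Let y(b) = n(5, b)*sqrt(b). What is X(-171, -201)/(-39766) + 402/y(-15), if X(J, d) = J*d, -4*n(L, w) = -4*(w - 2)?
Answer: -34371/39766 + 134*I*sqrt(15)/85 ≈ -0.86433 + 6.1056*I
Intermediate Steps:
n(L, w) = -2 + w (n(L, w) = -(-1)*(w - 2) = -(-1)*(-2 + w) = -(8 - 4*w)/4 = -2 + w)
y(b) = sqrt(b)*(-2 + b) (y(b) = (-2 + b)*sqrt(b) = sqrt(b)*(-2 + b))
X(-171, -201)/(-39766) + 402/y(-15) = -171*(-201)/(-39766) + 402/((sqrt(-15)*(-2 - 15))) = 34371*(-1/39766) + 402/(((I*sqrt(15))*(-17))) = -34371/39766 + 402/((-17*I*sqrt(15))) = -34371/39766 + 402*(I*sqrt(15)/255) = -34371/39766 + 134*I*sqrt(15)/85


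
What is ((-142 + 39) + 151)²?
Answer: 2304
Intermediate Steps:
((-142 + 39) + 151)² = (-103 + 151)² = 48² = 2304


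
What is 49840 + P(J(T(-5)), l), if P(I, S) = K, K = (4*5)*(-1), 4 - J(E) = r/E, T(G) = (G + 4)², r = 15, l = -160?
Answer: 49820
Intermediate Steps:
T(G) = (4 + G)²
J(E) = 4 - 15/E
K = -20 (K = 20*(-1) = -20)
P(I, S) = -20
49840 + P(J(T(-5)), l) = 49840 - 20 = 49820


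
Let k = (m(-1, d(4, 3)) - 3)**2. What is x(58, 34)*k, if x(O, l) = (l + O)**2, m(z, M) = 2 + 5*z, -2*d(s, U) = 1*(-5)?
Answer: 304704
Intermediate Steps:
d(s, U) = 5/2 (d(s, U) = -(-5)/2 = -1/2*(-5) = 5/2)
x(O, l) = (O + l)**2
k = 36 (k = ((2 + 5*(-1)) - 3)**2 = ((2 - 5) - 3)**2 = (-3 - 3)**2 = (-6)**2 = 36)
x(58, 34)*k = (58 + 34)**2*36 = 92**2*36 = 8464*36 = 304704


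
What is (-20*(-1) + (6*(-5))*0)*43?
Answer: 860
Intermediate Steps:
(-20*(-1) + (6*(-5))*0)*43 = (20 - 30*0)*43 = (20 + 0)*43 = 20*43 = 860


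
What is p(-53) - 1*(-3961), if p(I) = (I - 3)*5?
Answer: 3681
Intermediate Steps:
p(I) = -15 + 5*I (p(I) = (-3 + I)*5 = -15 + 5*I)
p(-53) - 1*(-3961) = (-15 + 5*(-53)) - 1*(-3961) = (-15 - 265) + 3961 = -280 + 3961 = 3681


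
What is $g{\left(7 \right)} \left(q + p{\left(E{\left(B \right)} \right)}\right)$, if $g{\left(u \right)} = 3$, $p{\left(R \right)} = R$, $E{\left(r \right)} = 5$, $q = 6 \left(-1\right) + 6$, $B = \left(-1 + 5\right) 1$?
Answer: $15$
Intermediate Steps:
$B = 4$ ($B = 4 \cdot 1 = 4$)
$q = 0$ ($q = -6 + 6 = 0$)
$g{\left(7 \right)} \left(q + p{\left(E{\left(B \right)} \right)}\right) = 3 \left(0 + 5\right) = 3 \cdot 5 = 15$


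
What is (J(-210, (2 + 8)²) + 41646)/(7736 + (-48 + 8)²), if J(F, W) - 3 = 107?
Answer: 10439/2334 ≈ 4.4726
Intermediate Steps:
J(F, W) = 110 (J(F, W) = 3 + 107 = 110)
(J(-210, (2 + 8)²) + 41646)/(7736 + (-48 + 8)²) = (110 + 41646)/(7736 + (-48 + 8)²) = 41756/(7736 + (-40)²) = 41756/(7736 + 1600) = 41756/9336 = 41756*(1/9336) = 10439/2334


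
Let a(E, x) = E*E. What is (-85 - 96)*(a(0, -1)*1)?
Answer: 0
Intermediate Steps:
a(E, x) = E²
(-85 - 96)*(a(0, -1)*1) = (-85 - 96)*(0²*1) = -0 = -181*0 = 0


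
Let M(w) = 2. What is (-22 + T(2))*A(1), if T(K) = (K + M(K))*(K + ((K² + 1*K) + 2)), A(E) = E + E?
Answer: 36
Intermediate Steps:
A(E) = 2*E
T(K) = (2 + K)*(2 + K² + 2*K) (T(K) = (K + 2)*(K + ((K² + 1*K) + 2)) = (2 + K)*(K + ((K² + K) + 2)) = (2 + K)*(K + ((K + K²) + 2)) = (2 + K)*(K + (2 + K + K²)) = (2 + K)*(2 + K² + 2*K))
(-22 + T(2))*A(1) = (-22 + (4 + 2³ + 4*2² + 6*2))*(2*1) = (-22 + (4 + 8 + 4*4 + 12))*2 = (-22 + (4 + 8 + 16 + 12))*2 = (-22 + 40)*2 = 18*2 = 36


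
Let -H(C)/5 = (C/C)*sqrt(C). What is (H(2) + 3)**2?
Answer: 59 - 30*sqrt(2) ≈ 16.574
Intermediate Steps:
H(C) = -5*sqrt(C) (H(C) = -5*C/C*sqrt(C) = -5*sqrt(C))
(H(2) + 3)**2 = (-5*sqrt(2) + 3)**2 = (3 - 5*sqrt(2))**2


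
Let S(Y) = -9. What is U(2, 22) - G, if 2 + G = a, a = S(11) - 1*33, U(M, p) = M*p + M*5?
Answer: 98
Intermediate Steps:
U(M, p) = 5*M + M*p (U(M, p) = M*p + 5*M = 5*M + M*p)
a = -42 (a = -9 - 1*33 = -9 - 33 = -42)
G = -44 (G = -2 - 42 = -44)
U(2, 22) - G = 2*(5 + 22) - 1*(-44) = 2*27 + 44 = 54 + 44 = 98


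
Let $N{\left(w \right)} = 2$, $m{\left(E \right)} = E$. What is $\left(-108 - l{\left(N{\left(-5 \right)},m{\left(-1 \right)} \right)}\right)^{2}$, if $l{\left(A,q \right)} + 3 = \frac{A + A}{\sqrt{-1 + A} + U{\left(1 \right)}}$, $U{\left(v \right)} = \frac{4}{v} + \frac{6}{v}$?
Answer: $\frac{1343281}{121} \approx 11102.0$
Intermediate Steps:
$U{\left(v \right)} = \frac{10}{v}$
$l{\left(A,q \right)} = -3 + \frac{2 A}{10 + \sqrt{-1 + A}}$ ($l{\left(A,q \right)} = -3 + \frac{A + A}{\sqrt{-1 + A} + \frac{10}{1}} = -3 + \frac{2 A}{\sqrt{-1 + A} + 10 \cdot 1} = -3 + \frac{2 A}{\sqrt{-1 + A} + 10} = -3 + \frac{2 A}{10 + \sqrt{-1 + A}}$)
$\left(-108 - l{\left(N{\left(-5 \right)},m{\left(-1 \right)} \right)}\right)^{2} = \left(-108 - \frac{-30 - 3 \sqrt{-1 + 2} + 2 \cdot 2}{10 + \sqrt{-1 + 2}}\right)^{2} = \left(-108 - \frac{-30 - 3 \sqrt{1} + 4}{10 + \sqrt{1}}\right)^{2} = \left(-108 - \frac{-30 - 3 + 4}{10 + 1}\right)^{2} = \left(-108 - \frac{-30 - 3 + 4}{11}\right)^{2} = \left(-108 - \frac{1}{11} \left(-29\right)\right)^{2} = \left(-108 - - \frac{29}{11}\right)^{2} = \left(-108 + \frac{29}{11}\right)^{2} = \left(- \frac{1159}{11}\right)^{2} = \frac{1343281}{121}$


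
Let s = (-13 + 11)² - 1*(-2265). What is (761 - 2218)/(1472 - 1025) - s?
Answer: -1015700/447 ≈ -2272.3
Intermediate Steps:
s = 2269 (s = (-2)² + 2265 = 4 + 2265 = 2269)
(761 - 2218)/(1472 - 1025) - s = (761 - 2218)/(1472 - 1025) - 1*2269 = -1457/447 - 2269 = -1015700/447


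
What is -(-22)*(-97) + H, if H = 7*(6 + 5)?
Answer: -2057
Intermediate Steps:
H = 77 (H = 7*11 = 77)
-(-22)*(-97) + H = -(-22)*(-97) + 77 = -22*97 + 77 = -2134 + 77 = -2057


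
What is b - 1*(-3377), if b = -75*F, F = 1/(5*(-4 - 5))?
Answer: 10136/3 ≈ 3378.7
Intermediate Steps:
F = -1/45 (F = 1/(5*(-9)) = 1/(-45) = -1/45 ≈ -0.022222)
b = 5/3 (b = -75*(-1/45) = 5/3 ≈ 1.6667)
b - 1*(-3377) = 5/3 - 1*(-3377) = 5/3 + 3377 = 10136/3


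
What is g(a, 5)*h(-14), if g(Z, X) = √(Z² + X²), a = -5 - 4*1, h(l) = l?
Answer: -14*√106 ≈ -144.14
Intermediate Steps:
a = -9 (a = -5 - 4 = -9)
g(Z, X) = √(X² + Z²)
g(a, 5)*h(-14) = √(5² + (-9)²)*(-14) = √(25 + 81)*(-14) = √106*(-14) = -14*√106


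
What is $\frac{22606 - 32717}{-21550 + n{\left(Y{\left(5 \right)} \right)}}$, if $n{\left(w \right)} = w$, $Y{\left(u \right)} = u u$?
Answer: $\frac{10111}{21525} \approx 0.46973$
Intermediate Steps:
$Y{\left(u \right)} = u^{2}$
$\frac{22606 - 32717}{-21550 + n{\left(Y{\left(5 \right)} \right)}} = \frac{22606 - 32717}{-21550 + 5^{2}} = - \frac{10111}{-21550 + 25} = - \frac{10111}{-21525} = \left(-10111\right) \left(- \frac{1}{21525}\right) = \frac{10111}{21525}$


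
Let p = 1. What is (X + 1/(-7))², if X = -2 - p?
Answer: 484/49 ≈ 9.8775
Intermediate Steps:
X = -3 (X = -2 - 1*1 = -2 - 1 = -3)
(X + 1/(-7))² = (-3 + 1/(-7))² = (-3 - ⅐)² = (-22/7)² = 484/49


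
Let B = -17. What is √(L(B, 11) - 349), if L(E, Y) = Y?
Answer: 13*I*√2 ≈ 18.385*I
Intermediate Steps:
√(L(B, 11) - 349) = √(11 - 349) = √(-338) = 13*I*√2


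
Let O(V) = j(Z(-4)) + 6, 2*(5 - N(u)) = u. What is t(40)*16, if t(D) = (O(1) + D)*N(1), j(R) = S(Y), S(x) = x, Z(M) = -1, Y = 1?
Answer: 3384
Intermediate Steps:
N(u) = 5 - u/2
j(R) = 1
O(V) = 7 (O(V) = 1 + 6 = 7)
t(D) = 63/2 + 9*D/2 (t(D) = (7 + D)*(5 - ½*1) = (7 + D)*(5 - ½) = (7 + D)*(9/2) = 63/2 + 9*D/2)
t(40)*16 = (63/2 + (9/2)*40)*16 = (63/2 + 180)*16 = (423/2)*16 = 3384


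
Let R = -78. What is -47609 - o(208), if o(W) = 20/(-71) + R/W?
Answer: -27041539/568 ≈ -47608.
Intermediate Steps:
o(W) = -20/71 - 78/W (o(W) = 20/(-71) - 78/W = 20*(-1/71) - 78/W = -20/71 - 78/W)
-47609 - o(208) = -47609 - (-20/71 - 78/208) = -47609 - (-20/71 - 78*1/208) = -47609 - (-20/71 - 3/8) = -47609 - 1*(-373/568) = -47609 + 373/568 = -27041539/568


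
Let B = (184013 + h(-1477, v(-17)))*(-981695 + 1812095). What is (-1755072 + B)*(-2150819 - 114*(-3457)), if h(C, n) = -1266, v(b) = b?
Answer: -266584789872405888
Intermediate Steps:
B = 151753108800 (B = (184013 - 1266)*(-981695 + 1812095) = 182747*830400 = 151753108800)
(-1755072 + B)*(-2150819 - 114*(-3457)) = (-1755072 + 151753108800)*(-2150819 - 114*(-3457)) = 151751353728*(-2150819 + 394098) = 151751353728*(-1756721) = -266584789872405888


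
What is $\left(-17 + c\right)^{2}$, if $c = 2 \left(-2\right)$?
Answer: $441$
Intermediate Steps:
$c = -4$
$\left(-17 + c\right)^{2} = \left(-17 - 4\right)^{2} = \left(-21\right)^{2} = 441$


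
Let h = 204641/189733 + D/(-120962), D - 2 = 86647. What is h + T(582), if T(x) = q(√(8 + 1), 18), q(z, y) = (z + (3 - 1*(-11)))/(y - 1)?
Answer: 31264093071/22950483146 ≈ 1.3622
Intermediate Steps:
D = 86649 (D = 2 + 86647 = 86649)
h = 8313609925/22950483146 (h = 204641/189733 + 86649/(-120962) = 204641*(1/189733) + 86649*(-1/120962) = 204641/189733 - 86649/120962 = 8313609925/22950483146 ≈ 0.36224)
q(z, y) = (14 + z)/(-1 + y) (q(z, y) = (z + (3 + 11))/(-1 + y) = (z + 14)/(-1 + y) = (14 + z)/(-1 + y))
T(x) = 1 (T(x) = (14 + √(8 + 1))/(-1 + 18) = (14 + √9)/17 = (14 + 3)/17 = (1/17)*17 = 1)
h + T(582) = 8313609925/22950483146 + 1 = 31264093071/22950483146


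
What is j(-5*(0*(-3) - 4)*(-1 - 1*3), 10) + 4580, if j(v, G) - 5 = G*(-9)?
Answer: 4495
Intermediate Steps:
j(v, G) = 5 - 9*G (j(v, G) = 5 + G*(-9) = 5 - 9*G)
j(-5*(0*(-3) - 4)*(-1 - 1*3), 10) + 4580 = (5 - 9*10) + 4580 = (5 - 90) + 4580 = -85 + 4580 = 4495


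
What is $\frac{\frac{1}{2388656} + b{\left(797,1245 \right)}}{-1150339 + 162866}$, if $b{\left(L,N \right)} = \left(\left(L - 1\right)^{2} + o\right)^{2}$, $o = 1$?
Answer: $- \frac{958974925071095985}{2358733306288} \approx -4.0656 \cdot 10^{5}$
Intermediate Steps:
$b{\left(L,N \right)} = \left(1 + \left(-1 + L\right)^{2}\right)^{2}$ ($b{\left(L,N \right)} = \left(\left(L - 1\right)^{2} + 1\right)^{2} = \left(\left(-1 + L\right)^{2} + 1\right)^{2} = \left(1 + \left(-1 + L\right)^{2}\right)^{2}$)
$\frac{\frac{1}{2388656} + b{\left(797,1245 \right)}}{-1150339 + 162866} = \frac{\frac{1}{2388656} + \left(1 + \left(-1 + 797\right)^{2}\right)^{2}}{-1150339 + 162866} = \frac{\frac{1}{2388656} + \left(1 + 796^{2}\right)^{2}}{-987473} = \left(\frac{1}{2388656} + \left(1 + 633616\right)^{2}\right) \left(- \frac{1}{987473}\right) = \left(\frac{1}{2388656} + 633617^{2}\right) \left(- \frac{1}{987473}\right) = \left(\frac{1}{2388656} + 401470502689\right) \left(- \frac{1}{987473}\right) = \frac{958974925071095985}{2388656} \left(- \frac{1}{987473}\right) = - \frac{958974925071095985}{2358733306288}$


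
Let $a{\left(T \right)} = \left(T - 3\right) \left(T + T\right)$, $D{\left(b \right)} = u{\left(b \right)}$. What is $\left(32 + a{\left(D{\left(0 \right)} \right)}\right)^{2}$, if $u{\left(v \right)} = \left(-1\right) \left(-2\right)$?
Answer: $784$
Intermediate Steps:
$u{\left(v \right)} = 2$
$D{\left(b \right)} = 2$
$a{\left(T \right)} = 2 T \left(-3 + T\right)$ ($a{\left(T \right)} = \left(-3 + T\right) 2 T = 2 T \left(-3 + T\right)$)
$\left(32 + a{\left(D{\left(0 \right)} \right)}\right)^{2} = \left(32 + 2 \cdot 2 \left(-3 + 2\right)\right)^{2} = \left(32 + 2 \cdot 2 \left(-1\right)\right)^{2} = \left(32 - 4\right)^{2} = 28^{2} = 784$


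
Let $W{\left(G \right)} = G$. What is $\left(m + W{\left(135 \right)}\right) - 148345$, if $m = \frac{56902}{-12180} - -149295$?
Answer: $\frac{6579199}{6090} \approx 1080.3$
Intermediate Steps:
$m = \frac{909178099}{6090}$ ($m = 56902 \left(- \frac{1}{12180}\right) + 149295 = - \frac{28451}{6090} + 149295 = \frac{909178099}{6090} \approx 1.4929 \cdot 10^{5}$)
$\left(m + W{\left(135 \right)}\right) - 148345 = \left(\frac{909178099}{6090} + 135\right) - 148345 = \frac{910000249}{6090} - 148345 = \frac{6579199}{6090}$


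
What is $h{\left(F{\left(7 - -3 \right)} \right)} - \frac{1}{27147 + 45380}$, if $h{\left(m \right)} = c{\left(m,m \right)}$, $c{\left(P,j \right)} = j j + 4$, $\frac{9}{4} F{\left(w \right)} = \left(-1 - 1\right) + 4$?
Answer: $\frac{28140395}{5874687} \approx 4.7901$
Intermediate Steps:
$F{\left(w \right)} = \frac{8}{9}$ ($F{\left(w \right)} = \frac{4 \left(\left(-1 - 1\right) + 4\right)}{9} = \frac{4 \left(-2 + 4\right)}{9} = \frac{4}{9} \cdot 2 = \frac{8}{9}$)
$c{\left(P,j \right)} = 4 + j^{2}$ ($c{\left(P,j \right)} = j^{2} + 4 = 4 + j^{2}$)
$h{\left(m \right)} = 4 + m^{2}$
$h{\left(F{\left(7 - -3 \right)} \right)} - \frac{1}{27147 + 45380} = \left(4 + \left(\frac{8}{9}\right)^{2}\right) - \frac{1}{27147 + 45380} = \left(4 + \frac{64}{81}\right) - \frac{1}{72527} = \frac{388}{81} - \frac{1}{72527} = \frac{28140395}{5874687}$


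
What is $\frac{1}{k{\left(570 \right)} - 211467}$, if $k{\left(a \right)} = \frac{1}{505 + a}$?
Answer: $- \frac{1075}{227327024} \approx -4.7289 \cdot 10^{-6}$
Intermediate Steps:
$\frac{1}{k{\left(570 \right)} - 211467} = \frac{1}{\frac{1}{505 + 570} - 211467} = \frac{1}{\frac{1}{1075} - 211467} = \frac{1}{- \frac{227327024}{1075}} = - \frac{1075}{227327024}$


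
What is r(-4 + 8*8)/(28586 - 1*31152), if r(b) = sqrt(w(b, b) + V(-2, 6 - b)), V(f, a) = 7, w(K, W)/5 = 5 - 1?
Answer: -3*sqrt(3)/2566 ≈ -0.0020250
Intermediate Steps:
w(K, W) = 20 (w(K, W) = 5*(5 - 1) = 5*4 = 20)
r(b) = 3*sqrt(3) (r(b) = sqrt(20 + 7) = sqrt(27) = 3*sqrt(3))
r(-4 + 8*8)/(28586 - 1*31152) = (3*sqrt(3))/(28586 - 1*31152) = (3*sqrt(3))/(28586 - 31152) = (3*sqrt(3))/(-2566) = (3*sqrt(3))*(-1/2566) = -3*sqrt(3)/2566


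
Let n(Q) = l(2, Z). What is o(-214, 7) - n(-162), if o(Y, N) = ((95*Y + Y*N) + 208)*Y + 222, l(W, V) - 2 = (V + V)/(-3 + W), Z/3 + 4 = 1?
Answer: 4626882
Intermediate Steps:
Z = -9 (Z = -12 + 3*1 = -12 + 3 = -9)
l(W, V) = 2 + 2*V/(-3 + W) (l(W, V) = 2 + (V + V)/(-3 + W) = 2 + (2*V)/(-3 + W) = 2 + 2*V/(-3 + W))
n(Q) = 20 (n(Q) = 2*(-3 - 9 + 2)/(-3 + 2) = 2*(-10)/(-1) = 2*(-1)*(-10) = 20)
o(Y, N) = 222 + Y*(208 + 95*Y + N*Y) (o(Y, N) = ((95*Y + N*Y) + 208)*Y + 222 = (208 + 95*Y + N*Y)*Y + 222 = Y*(208 + 95*Y + N*Y) + 222 = 222 + Y*(208 + 95*Y + N*Y))
o(-214, 7) - n(-162) = (222 + 95*(-214)² + 208*(-214) + 7*(-214)²) - 1*20 = (222 + 95*45796 - 44512 + 7*45796) - 20 = (222 + 4350620 - 44512 + 320572) - 20 = 4626902 - 20 = 4626882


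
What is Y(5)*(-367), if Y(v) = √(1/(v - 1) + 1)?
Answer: -367*√5/2 ≈ -410.32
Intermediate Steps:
Y(v) = √(1 + 1/(-1 + v)) (Y(v) = √(1/(-1 + v) + 1) = √(1 + 1/(-1 + v)))
Y(5)*(-367) = √(5/(-1 + 5))*(-367) = √(5/4)*(-367) = (√5/2)*(-367) = -367*√5/2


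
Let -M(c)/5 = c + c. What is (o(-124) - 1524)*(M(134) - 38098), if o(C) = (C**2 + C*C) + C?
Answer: -1147803552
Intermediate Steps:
o(C) = C + 2*C**2 (o(C) = (C**2 + C**2) + C = 2*C**2 + C = C + 2*C**2)
M(c) = -10*c (M(c) = -5*(c + c) = -10*c)
(o(-124) - 1524)*(M(134) - 38098) = (-124*(1 + 2*(-124)) - 1524)*(-10*134 - 38098) = (-124*(1 - 248) - 1524)*(-1340 - 38098) = (-124*(-247) - 1524)*(-39438) = (30628 - 1524)*(-39438) = 29104*(-39438) = -1147803552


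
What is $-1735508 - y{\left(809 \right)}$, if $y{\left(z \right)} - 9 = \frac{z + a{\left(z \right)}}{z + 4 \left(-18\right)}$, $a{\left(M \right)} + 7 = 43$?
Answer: $- \frac{1279076874}{737} \approx -1.7355 \cdot 10^{6}$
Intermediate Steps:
$a{\left(M \right)} = 36$ ($a{\left(M \right)} = -7 + 43 = 36$)
$y{\left(z \right)} = 9 + \frac{36 + z}{-72 + z}$ ($y{\left(z \right)} = 9 + \frac{z + 36}{z + 4 \left(-18\right)} = 9 + \frac{36 + z}{z - 72} = 9 + \frac{36 + z}{-72 + z}$)
$-1735508 - y{\left(809 \right)} = -1735508 - \frac{2 \left(-306 + 5 \cdot 809\right)}{-72 + 809} = -1735508 - \frac{2 \left(-306 + 4045\right)}{737} = -1735508 - 2 \cdot \frac{1}{737} \cdot 3739 = -1735508 - \frac{7478}{737} = - \frac{1279076874}{737}$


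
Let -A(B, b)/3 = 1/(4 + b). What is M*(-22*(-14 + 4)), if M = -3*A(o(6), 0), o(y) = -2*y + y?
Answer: 495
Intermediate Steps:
o(y) = -y
A(B, b) = -3/(4 + b)
M = 9/4 (M = -(-9)/(4 + 0) = -(-9)/4 = -3*(-¾) = 9/4 ≈ 2.2500)
M*(-22*(-14 + 4)) = 9*(-22*(-14 + 4))/4 = 9*(-22*(-10))/4 = (9/4)*220 = 495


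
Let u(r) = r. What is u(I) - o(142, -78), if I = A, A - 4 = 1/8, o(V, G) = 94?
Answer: -719/8 ≈ -89.875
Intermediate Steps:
A = 33/8 (A = 4 + 1/8 = 33/8 ≈ 4.1250)
I = 33/8 ≈ 4.1250
u(I) - o(142, -78) = 33/8 - 1*94 = 33/8 - 94 = -719/8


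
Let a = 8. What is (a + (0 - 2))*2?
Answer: 12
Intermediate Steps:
(a + (0 - 2))*2 = (8 + (0 - 2))*2 = (8 - 2)*2 = 6*2 = 12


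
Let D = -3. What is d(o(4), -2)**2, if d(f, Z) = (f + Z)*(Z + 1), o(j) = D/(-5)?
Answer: 49/25 ≈ 1.9600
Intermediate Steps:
o(j) = 3/5 (o(j) = -3/(-5) = -3*(-1/5) = 3/5)
d(f, Z) = (1 + Z)*(Z + f) (d(f, Z) = (Z + f)*(1 + Z) = (1 + Z)*(Z + f))
d(o(4), -2)**2 = (-2 + 3/5 + (-2)**2 - 2*3/5)**2 = (-2 + 3/5 + 4 - 6/5)**2 = (7/5)**2 = 49/25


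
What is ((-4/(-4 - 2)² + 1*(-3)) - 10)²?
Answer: 13924/81 ≈ 171.90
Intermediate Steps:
((-4/(-4 - 2)² + 1*(-3)) - 10)² = ((-4/((-6)²) - 3) - 10)² = ((-4/36 - 3) - 10)² = ((-4*1/36 - 3) - 10)² = ((-⅑ - 3) - 10)² = (-28/9 - 10)² = (-118/9)² = 13924/81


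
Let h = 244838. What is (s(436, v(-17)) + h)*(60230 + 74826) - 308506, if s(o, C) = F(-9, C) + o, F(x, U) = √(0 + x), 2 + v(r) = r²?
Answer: 33125416838 + 405168*I ≈ 3.3125e+10 + 4.0517e+5*I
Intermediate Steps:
v(r) = -2 + r²
F(x, U) = √x
s(o, C) = o + 3*I (s(o, C) = √(-9) + o = 3*I + o = o + 3*I)
(s(436, v(-17)) + h)*(60230 + 74826) - 308506 = ((436 + 3*I) + 244838)*(60230 + 74826) - 308506 = (245274 + 3*I)*135056 - 308506 = (33125725344 + 405168*I) - 308506 = 33125416838 + 405168*I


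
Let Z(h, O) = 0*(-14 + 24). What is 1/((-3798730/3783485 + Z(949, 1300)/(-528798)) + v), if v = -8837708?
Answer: -756697/6687467890222 ≈ -1.1315e-7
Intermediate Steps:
Z(h, O) = 0 (Z(h, O) = 0*10 = 0)
1/((-3798730/3783485 + Z(949, 1300)/(-528798)) + v) = 1/((-3798730/3783485 + 0/(-528798)) - 8837708) = 1/((-3798730*1/3783485 + 0*(-1/528798)) - 8837708) = 1/((-759746/756697 + 0) - 8837708) = 1/(-759746/756697 - 8837708) = 1/(-6687467890222/756697) = -756697/6687467890222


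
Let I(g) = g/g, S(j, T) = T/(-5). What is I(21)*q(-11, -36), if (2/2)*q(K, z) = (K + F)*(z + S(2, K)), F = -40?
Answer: 8619/5 ≈ 1723.8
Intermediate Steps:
S(j, T) = -T/5 (S(j, T) = T*(-⅕) = -T/5)
I(g) = 1
q(K, z) = (-40 + K)*(z - K/5) (q(K, z) = (K - 40)*(z - K/5) = (-40 + K)*(z - K/5))
I(21)*q(-11, -36) = 1*(-40*(-36) + 8*(-11) - ⅕*(-11)² - 11*(-36)) = 1*(1440 - 88 - ⅕*121 + 396) = 1*(1440 - 88 - 121/5 + 396) = 1*(8619/5) = 8619/5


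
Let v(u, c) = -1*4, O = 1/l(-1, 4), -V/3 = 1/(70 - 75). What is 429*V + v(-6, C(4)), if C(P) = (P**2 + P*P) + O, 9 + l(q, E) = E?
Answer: 1267/5 ≈ 253.40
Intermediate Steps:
l(q, E) = -9 + E
V = 3/5 (V = -3/(70 - 75) = -3/(-5) = -3*(-1/5) = 3/5 ≈ 0.60000)
O = -1/5 (O = 1/(-9 + 4) = 1/(-5) = -1/5 ≈ -0.20000)
C(P) = -1/5 + 2*P**2 (C(P) = (P**2 + P*P) - 1/5 = (P**2 + P**2) - 1/5 = 2*P**2 - 1/5 = -1/5 + 2*P**2)
v(u, c) = -4
429*V + v(-6, C(4)) = 429*(3/5) - 4 = 1287/5 - 4 = 1267/5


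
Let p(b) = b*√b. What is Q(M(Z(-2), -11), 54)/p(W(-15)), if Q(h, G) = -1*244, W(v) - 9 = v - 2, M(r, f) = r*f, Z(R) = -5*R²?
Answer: -61*I*√2/8 ≈ -10.783*I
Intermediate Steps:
M(r, f) = f*r
W(v) = 7 + v (W(v) = 9 + (v - 2) = 9 + (-2 + v) = 7 + v)
p(b) = b^(3/2)
Q(h, G) = -244
Q(M(Z(-2), -11), 54)/p(W(-15)) = -244/(7 - 15)^(3/2) = -244*I*√2/32 = -61*I*√2/8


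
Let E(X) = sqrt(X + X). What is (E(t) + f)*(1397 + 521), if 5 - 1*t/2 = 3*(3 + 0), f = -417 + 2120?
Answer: 3266354 + 7672*I ≈ 3.2664e+6 + 7672.0*I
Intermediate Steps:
f = 1703
t = -8 (t = 10 - 6*(3 + 0) = 10 - 6*3 = 10 - 2*9 = 10 - 18 = -8)
E(X) = sqrt(2)*sqrt(X) (E(X) = sqrt(2*X) = sqrt(2)*sqrt(X))
(E(t) + f)*(1397 + 521) = (sqrt(2)*sqrt(-8) + 1703)*(1397 + 521) = (sqrt(2)*(2*I*sqrt(2)) + 1703)*1918 = (4*I + 1703)*1918 = (1703 + 4*I)*1918 = 3266354 + 7672*I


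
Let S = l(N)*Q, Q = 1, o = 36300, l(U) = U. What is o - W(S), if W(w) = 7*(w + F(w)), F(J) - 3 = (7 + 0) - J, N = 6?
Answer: 36230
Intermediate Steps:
S = 6 (S = 6*1 = 6)
F(J) = 10 - J (F(J) = 3 + ((7 + 0) - J) = 3 + (7 - J) = 10 - J)
W(w) = 70 (W(w) = 7*(w + (10 - w)) = 7*10 = 70)
o - W(S) = 36300 - 1*70 = 36300 - 70 = 36230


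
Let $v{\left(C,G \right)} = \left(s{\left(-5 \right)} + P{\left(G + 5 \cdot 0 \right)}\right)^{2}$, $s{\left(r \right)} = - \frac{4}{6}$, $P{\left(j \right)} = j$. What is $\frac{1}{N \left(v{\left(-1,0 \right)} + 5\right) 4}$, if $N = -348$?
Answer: $- \frac{3}{22736} \approx -0.00013195$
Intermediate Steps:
$s{\left(r \right)} = - \frac{2}{3}$ ($s{\left(r \right)} = \left(-4\right) \frac{1}{6} = - \frac{2}{3}$)
$v{\left(C,G \right)} = \left(- \frac{2}{3} + G\right)^{2}$ ($v{\left(C,G \right)} = \left(- \frac{2}{3} + \left(G + 5 \cdot 0\right)\right)^{2} = \left(- \frac{2}{3} + \left(G + 0\right)\right)^{2} = \left(- \frac{2}{3} + G\right)^{2}$)
$\frac{1}{N \left(v{\left(-1,0 \right)} + 5\right) 4} = \frac{1}{\left(-348\right) \left(\frac{\left(-2 + 3 \cdot 0\right)^{2}}{9} + 5\right) 4} = \frac{1}{\left(-348\right) \left(\frac{\left(-2 + 0\right)^{2}}{9} + 5\right) 4} = \frac{1}{\left(-348\right) \left(\frac{\left(-2\right)^{2}}{9} + 5\right) 4} = \frac{1}{\left(-348\right) \left(\frac{1}{9} \cdot 4 + 5\right) 4} = \frac{1}{\left(-348\right) \left(\frac{4}{9} + 5\right) 4} = \frac{1}{\left(-348\right) \frac{49}{9} \cdot 4} = \frac{1}{\left(-348\right) \frac{196}{9}} = \frac{1}{- \frac{22736}{3}} = - \frac{3}{22736}$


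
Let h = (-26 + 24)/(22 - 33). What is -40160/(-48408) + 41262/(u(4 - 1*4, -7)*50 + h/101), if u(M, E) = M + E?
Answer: -45906403537/392153208 ≈ -117.06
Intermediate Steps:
h = 2/11 (h = -2/(-11) = -2*(-1/11) = 2/11 ≈ 0.18182)
u(M, E) = E + M
-40160/(-48408) + 41262/(u(4 - 1*4, -7)*50 + h/101) = -40160/(-48408) + 41262/((-7 + (4 - 1*4))*50 + (2/11)/101) = -40160*(-1/48408) + 41262/((-7 + (4 - 4))*50 + (2/11)*(1/101)) = 5020/6051 + 41262/((-7 + 0)*50 + 2/1111) = 5020/6051 + 41262/(-7*50 + 2/1111) = 5020/6051 + 41262/(-350 + 2/1111) = 5020/6051 + 41262/(-388848/1111) = 5020/6051 + 41262*(-1111/388848) = 5020/6051 - 7640347/64808 = -45906403537/392153208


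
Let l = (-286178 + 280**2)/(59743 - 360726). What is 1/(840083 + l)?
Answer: 300983/252850909367 ≈ 1.1904e-6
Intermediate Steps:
l = 207778/300983 (l = (-286178 + 78400)/(-300983) = -207778*(-1/300983) = 207778/300983 ≈ 0.69033)
1/(840083 + l) = 1/(840083 + 207778/300983) = 1/(252850909367/300983) = 300983/252850909367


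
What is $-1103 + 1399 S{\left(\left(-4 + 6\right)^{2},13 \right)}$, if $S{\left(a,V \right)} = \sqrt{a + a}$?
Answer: $-1103 + 2798 \sqrt{2} \approx 2854.0$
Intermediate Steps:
$S{\left(a,V \right)} = \sqrt{2} \sqrt{a}$ ($S{\left(a,V \right)} = \sqrt{2 a} = \sqrt{2} \sqrt{a}$)
$-1103 + 1399 S{\left(\left(-4 + 6\right)^{2},13 \right)} = -1103 + 1399 \sqrt{2} \sqrt{\left(-4 + 6\right)^{2}} = -1103 + 1399 \sqrt{2} \sqrt{2^{2}} = -1103 + 1399 \sqrt{2} \sqrt{4} = -1103 + 1399 \sqrt{2} \cdot 2 = -1103 + 1399 \cdot 2 \sqrt{2} = -1103 + 2798 \sqrt{2}$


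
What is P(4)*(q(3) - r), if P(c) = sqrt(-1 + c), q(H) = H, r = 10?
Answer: -7*sqrt(3) ≈ -12.124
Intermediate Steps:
P(4)*(q(3) - r) = sqrt(-1 + 4)*(3 - 1*10) = sqrt(3)*(3 - 10) = sqrt(3)*(-7) = -7*sqrt(3)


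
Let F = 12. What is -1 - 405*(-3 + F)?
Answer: -3646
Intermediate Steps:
-1 - 405*(-3 + F) = -1 - 405*(-3 + 12) = -1 - 3645 = -3646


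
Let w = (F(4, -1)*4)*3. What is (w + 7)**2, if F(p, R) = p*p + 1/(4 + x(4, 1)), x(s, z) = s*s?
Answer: 996004/25 ≈ 39840.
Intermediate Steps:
x(s, z) = s**2
F(p, R) = 1/20 + p**2 (F(p, R) = p*p + 1/(4 + 4**2) = p**2 + 1/(4 + 16) = p**2 + 1/20 = 1/20 + p**2)
w = 963/5 (w = ((1/20 + 4**2)*4)*3 = ((1/20 + 16)*4)*3 = ((321/20)*4)*3 = (321/5)*3 = 963/5 ≈ 192.60)
(w + 7)**2 = (963/5 + 7)**2 = (998/5)**2 = 996004/25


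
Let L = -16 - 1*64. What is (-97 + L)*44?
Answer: -7788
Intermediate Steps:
L = -80 (L = -16 - 64 = -80)
(-97 + L)*44 = (-97 - 80)*44 = -177*44 = -7788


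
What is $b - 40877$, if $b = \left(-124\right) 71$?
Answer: $-49681$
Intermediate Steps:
$b = -8804$
$b - 40877 = -8804 - 40877 = -49681$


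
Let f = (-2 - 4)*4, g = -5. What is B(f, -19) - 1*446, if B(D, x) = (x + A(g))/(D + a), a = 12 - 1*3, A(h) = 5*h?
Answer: -6646/15 ≈ -443.07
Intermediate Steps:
f = -24 (f = -6*4 = -24)
a = 9 (a = 12 - 3 = 9)
B(D, x) = (-25 + x)/(9 + D) (B(D, x) = (x + 5*(-5))/(D + 9) = (x - 25)/(9 + D) = (-25 + x)/(9 + D))
B(f, -19) - 1*446 = (-25 - 19)/(9 - 24) - 1*446 = -44/(-15) - 446 = -1/15*(-44) - 446 = 44/15 - 446 = -6646/15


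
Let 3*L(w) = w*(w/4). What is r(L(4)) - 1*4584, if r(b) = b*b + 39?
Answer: -40889/9 ≈ -4543.2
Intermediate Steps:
L(w) = w**2/12 (L(w) = (w*(w/4))/3 = (w**2/4)/3 = w**2/12)
r(b) = 39 + b**2 (r(b) = b**2 + 39 = 39 + b**2)
r(L(4)) - 1*4584 = (39 + ((1/12)*4**2)**2) - 1*4584 = (39 + ((1/12)*16)**2) - 4584 = (39 + (4/3)**2) - 4584 = (39 + 16/9) - 4584 = 367/9 - 4584 = -40889/9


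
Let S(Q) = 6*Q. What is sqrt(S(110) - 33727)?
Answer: I*sqrt(33067) ≈ 181.84*I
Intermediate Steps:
sqrt(S(110) - 33727) = sqrt(6*110 - 33727) = sqrt(660 - 33727) = sqrt(-33067) = I*sqrt(33067)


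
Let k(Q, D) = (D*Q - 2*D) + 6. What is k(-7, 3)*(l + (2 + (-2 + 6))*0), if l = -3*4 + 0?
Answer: 252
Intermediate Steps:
l = -12 (l = -12 + 0 = -12)
k(Q, D) = 6 - 2*D + D*Q (k(Q, D) = (-2*D + D*Q) + 6 = 6 - 2*D + D*Q)
k(-7, 3)*(l + (2 + (-2 + 6))*0) = (6 - 2*3 + 3*(-7))*(-12 + (2 + (-2 + 6))*0) = (6 - 6 - 21)*(-12 + (2 + 4)*0) = -21*(-12 + 6*0) = -21*(-12 + 0) = -21*(-12) = 252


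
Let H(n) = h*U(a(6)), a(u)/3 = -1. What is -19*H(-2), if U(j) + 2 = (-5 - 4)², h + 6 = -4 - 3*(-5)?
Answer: -7505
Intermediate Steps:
a(u) = -3 (a(u) = 3*(-1) = -3)
h = 5 (h = -6 + (-4 - 3*(-5)) = -6 + (-4 + 15) = -6 + 11 = 5)
U(j) = 79 (U(j) = -2 + (-5 - 4)² = -2 + (-9)² = -2 + 81 = 79)
H(n) = 395 (H(n) = 5*79 = 395)
-19*H(-2) = -19*395 = -7505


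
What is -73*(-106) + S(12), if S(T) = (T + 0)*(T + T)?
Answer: 8026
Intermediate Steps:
S(T) = 2*T**2 (S(T) = T*(2*T) = 2*T**2)
-73*(-106) + S(12) = -73*(-106) + 2*12**2 = 7738 + 2*144 = 7738 + 288 = 8026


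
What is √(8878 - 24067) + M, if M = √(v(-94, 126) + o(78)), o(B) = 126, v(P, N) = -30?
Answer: 4*√6 + I*√15189 ≈ 9.798 + 123.24*I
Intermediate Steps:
M = 4*√6 (M = √(-30 + 126) = √96 = 4*√6 ≈ 9.7980)
√(8878 - 24067) + M = √(8878 - 24067) + 4*√6 = √(-15189) + 4*√6 = I*√15189 + 4*√6 = 4*√6 + I*√15189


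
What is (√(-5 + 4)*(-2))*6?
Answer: -12*I ≈ -12.0*I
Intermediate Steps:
(√(-5 + 4)*(-2))*6 = (√(-1)*(-2))*6 = (I*(-2))*6 = -2*I*6 = -12*I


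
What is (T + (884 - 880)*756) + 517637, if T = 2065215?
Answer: 2585876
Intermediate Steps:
(T + (884 - 880)*756) + 517637 = (2065215 + (884 - 880)*756) + 517637 = (2065215 + 4*756) + 517637 = (2065215 + 3024) + 517637 = 2068239 + 517637 = 2585876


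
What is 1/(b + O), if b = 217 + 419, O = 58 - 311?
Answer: 1/383 ≈ 0.0026110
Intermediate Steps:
O = -253
b = 636
1/(b + O) = 1/(636 - 253) = 1/383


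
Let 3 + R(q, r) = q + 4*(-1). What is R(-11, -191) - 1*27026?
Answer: -27044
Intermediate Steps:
R(q, r) = -7 + q (R(q, r) = -3 + (q + 4*(-1)) = -3 + (q - 4) = -3 + (-4 + q) = -7 + q)
R(-11, -191) - 1*27026 = (-7 - 11) - 1*27026 = -18 - 27026 = -27044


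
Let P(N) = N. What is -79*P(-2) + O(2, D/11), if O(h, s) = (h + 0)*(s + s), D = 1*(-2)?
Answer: 1730/11 ≈ 157.27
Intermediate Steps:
D = -2
O(h, s) = 2*h*s (O(h, s) = h*(2*s) = 2*h*s)
-79*P(-2) + O(2, D/11) = -79*(-2) + 2*2*(-2/11) = 158 + 2*2*(-2*1/11) = 158 + 2*2*(-2/11) = 158 - 8/11 = 1730/11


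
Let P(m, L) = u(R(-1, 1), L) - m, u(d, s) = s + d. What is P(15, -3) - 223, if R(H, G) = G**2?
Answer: -240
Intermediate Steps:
u(d, s) = d + s
P(m, L) = 1 + L - m (P(m, L) = (1**2 + L) - m = (1 + L) - m = 1 + L - m)
P(15, -3) - 223 = (1 - 3 - 1*15) - 223 = (1 - 3 - 15) - 223 = -17 - 223 = -240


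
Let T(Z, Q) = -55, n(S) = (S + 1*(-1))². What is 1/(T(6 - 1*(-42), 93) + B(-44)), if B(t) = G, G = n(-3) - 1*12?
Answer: -1/51 ≈ -0.019608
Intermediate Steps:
n(S) = (-1 + S)² (n(S) = (S - 1)² = (-1 + S)²)
G = 4 (G = (-1 - 3)² - 1*12 = (-4)² - 12 = 16 - 12 = 4)
B(t) = 4
1/(T(6 - 1*(-42), 93) + B(-44)) = 1/(-55 + 4) = 1/(-51) = -1/51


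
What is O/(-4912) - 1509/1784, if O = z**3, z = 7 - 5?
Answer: -464155/547688 ≈ -0.84748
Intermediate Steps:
z = 2
O = 8 (O = 2**3 = 8)
O/(-4912) - 1509/1784 = 8/(-4912) - 1509/1784 = 8*(-1/4912) - 1509*1/1784 = -1/614 - 1509/1784 = -464155/547688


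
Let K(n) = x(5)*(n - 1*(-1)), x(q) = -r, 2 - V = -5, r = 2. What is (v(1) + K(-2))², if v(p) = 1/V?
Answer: 225/49 ≈ 4.5918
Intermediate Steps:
V = 7 (V = 2 - 1*(-5) = 2 + 5 = 7)
v(p) = ⅐ (v(p) = 1/7 = ⅐)
x(q) = -2 (x(q) = -1*2 = -2)
K(n) = -2 - 2*n (K(n) = -2*(n - 1*(-1)) = -2*(n + 1) = -2*(1 + n) = -2 - 2*n)
(v(1) + K(-2))² = (⅐ + (-2 - 2*(-2)))² = (⅐ + (-2 + 4))² = (⅐ + 2)² = (15/7)² = 225/49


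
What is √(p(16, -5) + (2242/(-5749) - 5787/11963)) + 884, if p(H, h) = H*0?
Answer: 884 + I*√4132742002451083/68775287 ≈ 884.0 + 0.93473*I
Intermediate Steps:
p(H, h) = 0
√(p(16, -5) + (2242/(-5749) - 5787/11963)) + 884 = √(0 + (2242/(-5749) - 5787/11963)) + 884 = √(0 + (2242*(-1/5749) - 5787*1/11963)) + 884 = √(0 + (-2242/5749 - 5787/11963)) + 884 = √(0 - 60090509/68775287) + 884 = √(-60090509/68775287) + 884 = I*√4132742002451083/68775287 + 884 = 884 + I*√4132742002451083/68775287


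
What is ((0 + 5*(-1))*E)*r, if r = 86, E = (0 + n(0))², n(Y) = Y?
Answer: 0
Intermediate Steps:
E = 0 (E = (0 + 0)² = 0² = 0)
((0 + 5*(-1))*E)*r = ((0 + 5*(-1))*0)*86 = ((0 - 5)*0)*86 = -5*0*86 = 0*86 = 0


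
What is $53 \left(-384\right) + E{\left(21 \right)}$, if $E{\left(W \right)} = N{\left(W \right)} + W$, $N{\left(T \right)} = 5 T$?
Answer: $-20226$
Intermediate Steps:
$E{\left(W \right)} = 6 W$ ($E{\left(W \right)} = 5 W + W = 6 W$)
$53 \left(-384\right) + E{\left(21 \right)} = 53 \left(-384\right) + 6 \cdot 21 = -20352 + 126 = -20226$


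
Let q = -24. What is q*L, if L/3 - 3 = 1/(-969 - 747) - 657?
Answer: 6733590/143 ≈ 47088.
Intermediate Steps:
L = -1122265/572 (L = 9 + 3*(1/(-969 - 747) - 657) = 9 + 3*(1/(-1716) - 657) = 9 + 3*(-1/1716 - 657) = 9 + 3*(-1127413/1716) = 9 - 1127413/572 = -1122265/572 ≈ -1962.0)
q*L = -24*(-1122265/572) = 6733590/143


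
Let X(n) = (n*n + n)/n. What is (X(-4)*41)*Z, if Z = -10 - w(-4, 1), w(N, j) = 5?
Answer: 1845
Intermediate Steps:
X(n) = (n + n**2)/n (X(n) = (n**2 + n)/n = (n + n**2)/n)
Z = -15 (Z = -10 - 1*5 = -10 - 5 = -15)
(X(-4)*41)*Z = ((1 - 4)*41)*(-15) = -3*41*(-15) = -123*(-15) = 1845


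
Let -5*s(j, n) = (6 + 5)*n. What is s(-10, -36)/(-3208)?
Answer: -99/4010 ≈ -0.024688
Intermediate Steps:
s(j, n) = -11*n/5 (s(j, n) = -(6 + 5)*n/5 = -11*n/5)
s(-10, -36)/(-3208) = -11/5*(-36)/(-3208) = (396/5)*(-1/3208) = -99/4010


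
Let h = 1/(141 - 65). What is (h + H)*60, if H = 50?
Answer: 57015/19 ≈ 3000.8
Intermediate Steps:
h = 1/76 ≈ 0.013158
(h + H)*60 = (1/76 + 50)*60 = (3801/76)*60 = 57015/19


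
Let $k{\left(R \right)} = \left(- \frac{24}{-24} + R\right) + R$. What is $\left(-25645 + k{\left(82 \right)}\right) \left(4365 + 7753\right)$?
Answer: $-308766640$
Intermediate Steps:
$k{\left(R \right)} = 1 + 2 R$ ($k{\left(R \right)} = \left(\left(-24\right) \left(- \frac{1}{24}\right) + R\right) + R = \left(1 + R\right) + R = 1 + 2 R$)
$\left(-25645 + k{\left(82 \right)}\right) \left(4365 + 7753\right) = \left(-25645 + \left(1 + 2 \cdot 82\right)\right) \left(4365 + 7753\right) = \left(-25645 + \left(1 + 164\right)\right) 12118 = \left(-25645 + 165\right) 12118 = \left(-25480\right) 12118 = -308766640$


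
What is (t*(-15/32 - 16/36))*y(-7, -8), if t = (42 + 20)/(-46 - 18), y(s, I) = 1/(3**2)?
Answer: 8153/82944 ≈ 0.098295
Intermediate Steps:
y(s, I) = 1/9
t = -31/32 (t = 62/(-64) = 62*(-1/64) = -31/32 ≈ -0.96875)
(t*(-15/32 - 16/36))*y(-7, -8) = -31*(-15/32 - 16/36)/32*(1/9) = -31*(-15*1/32 - 16*1/36)/32*(1/9) = -31*(-15/32 - 4/9)/32*(1/9) = -31/32*(-263/288)*(1/9) = (8153/9216)*(1/9) = 8153/82944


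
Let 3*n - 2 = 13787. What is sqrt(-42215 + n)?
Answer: 2*I*sqrt(84642)/3 ≈ 193.96*I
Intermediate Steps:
n = 13789/3 (n = 2/3 + (1/3)*13787 = 2/3 + 13787/3 = 13789/3 ≈ 4596.3)
sqrt(-42215 + n) = sqrt(-42215 + 13789/3) = sqrt(-112856/3) = 2*I*sqrt(84642)/3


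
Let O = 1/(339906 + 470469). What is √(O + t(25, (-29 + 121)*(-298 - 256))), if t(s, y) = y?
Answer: I*√1338843001062585/162075 ≈ 225.76*I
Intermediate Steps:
O = 1/810375 ≈ 1.2340e-6
√(O + t(25, (-29 + 121)*(-298 - 256))) = √(1/810375 + (-29 + 121)*(-298 - 256)) = √(1/810375 + 92*(-554)) = √(1/810375 - 50968) = √(-41303192999/810375) = I*√1338843001062585/162075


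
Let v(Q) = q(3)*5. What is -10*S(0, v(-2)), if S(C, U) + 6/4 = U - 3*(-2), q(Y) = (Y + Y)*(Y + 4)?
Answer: -2145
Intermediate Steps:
q(Y) = 2*Y*(4 + Y) (q(Y) = (2*Y)*(4 + Y) = 2*Y*(4 + Y))
v(Q) = 210 (v(Q) = (2*3*(4 + 3))*5 = (2*3*7)*5 = 42*5 = 210)
S(C, U) = 9/2 + U (S(C, U) = -3/2 + (U - 3*(-2)) = -3/2 + (U + 6) = -3/2 + (6 + U) = 9/2 + U)
-10*S(0, v(-2)) = -10*(9/2 + 210) = -10*429/2 = -2145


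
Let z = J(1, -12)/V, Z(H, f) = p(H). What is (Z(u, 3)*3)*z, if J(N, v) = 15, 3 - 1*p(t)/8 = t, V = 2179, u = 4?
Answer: -360/2179 ≈ -0.16521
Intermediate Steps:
p(t) = 24 - 8*t
Z(H, f) = 24 - 8*H
z = 15/2179 ≈ 0.0068839
(Z(u, 3)*3)*z = ((24 - 8*4)*3)*(15/2179) = ((24 - 32)*3)*(15/2179) = -8*3*(15/2179) = -24*15/2179 = -360/2179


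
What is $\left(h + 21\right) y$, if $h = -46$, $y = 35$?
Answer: $-875$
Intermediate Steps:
$\left(h + 21\right) y = \left(-46 + 21\right) 35 = \left(-25\right) 35 = -875$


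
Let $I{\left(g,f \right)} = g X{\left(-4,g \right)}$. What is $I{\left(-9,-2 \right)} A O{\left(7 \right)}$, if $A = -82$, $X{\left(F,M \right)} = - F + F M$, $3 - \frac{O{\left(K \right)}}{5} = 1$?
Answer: $295200$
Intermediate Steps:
$O{\left(K \right)} = 10$ ($O{\left(K \right)} = 15 - 5 = 10$)
$I{\left(g,f \right)} = g \left(4 - 4 g\right)$ ($I{\left(g,f \right)} = g \left(- 4 \left(-1 + g\right)\right) = g \left(4 - 4 g\right)$)
$I{\left(-9,-2 \right)} A O{\left(7 \right)} = 4 \left(-9\right) \left(1 - -9\right) \left(-82\right) 10 = 4 \left(-9\right) \left(1 + 9\right) \left(-82\right) 10 = 4 \left(-9\right) 10 \left(-82\right) 10 = \left(-360\right) \left(-82\right) 10 = 29520 \cdot 10 = 295200$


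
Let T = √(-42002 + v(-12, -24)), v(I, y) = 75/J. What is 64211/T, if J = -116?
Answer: -128422*I*√1167743/442937 ≈ -313.31*I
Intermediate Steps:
v(I, y) = -75/116 (v(I, y) = 75/(-116) = 75*(-1/116) = -75/116)
T = 11*I*√1167743/58 (T = √(-42002 - 75/116) = √(-4872307/116) = 11*I*√1167743/58 ≈ 204.95*I)
64211/T = 64211/((11*I*√1167743/58)) = 64211*(-2*I*√1167743/442937) = -128422*I*√1167743/442937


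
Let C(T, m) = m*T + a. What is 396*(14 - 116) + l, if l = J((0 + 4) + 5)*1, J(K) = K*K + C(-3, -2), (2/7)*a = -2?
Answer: -40312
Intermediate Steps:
a = -7 (a = (7/2)*(-2) = -7)
C(T, m) = -7 + T*m (C(T, m) = m*T - 7 = T*m - 7 = -7 + T*m)
J(K) = -1 + K² (J(K) = K*K + (-7 - 3*(-2)) = K² + (-7 + 6) = K² - 1 = -1 + K²)
l = 80 (l = (-1 + ((0 + 4) + 5)²)*1 = (-1 + (4 + 5)²)*1 = (-1 + 9²)*1 = (-1 + 81)*1 = 80*1 = 80)
396*(14 - 116) + l = 396*(14 - 116) + 80 = 396*(-102) + 80 = -40392 + 80 = -40312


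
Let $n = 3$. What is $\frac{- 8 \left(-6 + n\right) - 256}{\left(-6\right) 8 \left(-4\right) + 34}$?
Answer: $- \frac{116}{113} \approx -1.0265$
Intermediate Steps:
$\frac{- 8 \left(-6 + n\right) - 256}{\left(-6\right) 8 \left(-4\right) + 34} = \frac{- 8 \left(-6 + 3\right) - 256}{\left(-6\right) 8 \left(-4\right) + 34} = \frac{\left(-8\right) \left(-3\right) - 256}{\left(-48\right) \left(-4\right) + 34} = \frac{24 - 256}{192 + 34} = - \frac{232}{226} = \left(-232\right) \frac{1}{226} = - \frac{116}{113}$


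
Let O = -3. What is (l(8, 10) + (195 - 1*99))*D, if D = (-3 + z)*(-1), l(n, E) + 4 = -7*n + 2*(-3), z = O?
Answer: 180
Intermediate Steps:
z = -3
l(n, E) = -10 - 7*n (l(n, E) = -4 + (-7*n + 2*(-3)) = -4 + (-7*n - 6) = -4 + (-6 - 7*n) = -10 - 7*n)
D = 6 (D = (-3 - 3)*(-1) = -6*(-1) = 6)
(l(8, 10) + (195 - 1*99))*D = ((-10 - 7*8) + (195 - 1*99))*6 = ((-10 - 56) + (195 - 99))*6 = (-66 + 96)*6 = 30*6 = 180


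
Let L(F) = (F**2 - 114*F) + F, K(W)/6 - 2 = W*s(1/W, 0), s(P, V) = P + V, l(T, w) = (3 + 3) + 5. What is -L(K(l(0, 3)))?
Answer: 1710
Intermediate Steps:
l(T, w) = 11 (l(T, w) = 6 + 5 = 11)
K(W) = 18 (K(W) = 12 + 6*(W*(1/W + 0)) = 12 + 6*(W/W) = 12 + 6*1 = 12 + 6 = 18)
L(F) = F**2 - 113*F
-L(K(l(0, 3))) = -18*(-113 + 18) = -18*(-95) = -1*(-1710) = 1710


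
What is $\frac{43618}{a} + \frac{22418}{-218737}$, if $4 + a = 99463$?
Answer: $\frac{7311198604}{21755363283} \approx 0.33606$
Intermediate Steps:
$a = 99459$ ($a = -4 + 99463 = 99459$)
$\frac{43618}{a} + \frac{22418}{-218737} = \frac{43618}{99459} + \frac{22418}{-218737} = 43618 \cdot \frac{1}{99459} + 22418 \left(- \frac{1}{218737}\right) = \frac{43618}{99459} - \frac{22418}{218737} = \frac{7311198604}{21755363283}$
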